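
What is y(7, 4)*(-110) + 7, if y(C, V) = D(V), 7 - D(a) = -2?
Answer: -983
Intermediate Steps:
D(a) = 9 (D(a) = 7 - 1*(-2) = 7 + 2 = 9)
y(C, V) = 9
y(7, 4)*(-110) + 7 = 9*(-110) + 7 = -990 + 7 = -983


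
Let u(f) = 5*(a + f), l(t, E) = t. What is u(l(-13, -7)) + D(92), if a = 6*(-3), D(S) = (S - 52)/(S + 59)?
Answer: -23365/151 ≈ -154.74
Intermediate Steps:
D(S) = (-52 + S)/(59 + S)
a = -18
u(f) = -90 + 5*f (u(f) = 5*(-18 + f) = -90 + 5*f)
u(l(-13, -7)) + D(92) = (-90 + 5*(-13)) + (-52 + 92)/(59 + 92) = (-90 - 65) + 40/151 = -155 + (1/151)*40 = -155 + 40/151 = -23365/151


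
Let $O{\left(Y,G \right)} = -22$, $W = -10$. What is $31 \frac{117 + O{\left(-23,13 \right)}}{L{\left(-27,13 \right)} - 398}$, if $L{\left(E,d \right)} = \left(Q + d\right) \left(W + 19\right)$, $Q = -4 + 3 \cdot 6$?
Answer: $-19$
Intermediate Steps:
$Q = 14$ ($Q = -4 + 18 = 14$)
$L{\left(E,d \right)} = 126 + 9 d$ ($L{\left(E,d \right)} = \left(14 + d\right) \left(-10 + 19\right) = \left(14 + d\right) 9 = 126 + 9 d$)
$31 \frac{117 + O{\left(-23,13 \right)}}{L{\left(-27,13 \right)} - 398} = 31 \frac{117 - 22}{\left(126 + 9 \cdot 13\right) - 398} = 31 \frac{95}{\left(126 + 117\right) - 398} = 31 \frac{95}{243 - 398} = 31 \frac{95}{-155} = 31 \cdot 95 \left(- \frac{1}{155}\right) = 31 \left(- \frac{19}{31}\right) = -19$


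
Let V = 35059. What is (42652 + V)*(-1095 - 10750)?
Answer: -920486795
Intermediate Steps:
(42652 + V)*(-1095 - 10750) = (42652 + 35059)*(-1095 - 10750) = 77711*(-11845) = -920486795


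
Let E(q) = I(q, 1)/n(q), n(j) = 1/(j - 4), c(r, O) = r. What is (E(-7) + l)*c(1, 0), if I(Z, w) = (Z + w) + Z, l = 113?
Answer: 256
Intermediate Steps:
I(Z, w) = w + 2*Z
n(j) = 1/(-4 + j)
E(q) = (1 + 2*q)*(-4 + q) (E(q) = (1 + 2*q)/(1/(-4 + q)) = (1 + 2*q)*(-4 + q))
(E(-7) + l)*c(1, 0) = ((1 + 2*(-7))*(-4 - 7) + 113)*1 = ((1 - 14)*(-11) + 113)*1 = (-13*(-11) + 113)*1 = (143 + 113)*1 = 256*1 = 256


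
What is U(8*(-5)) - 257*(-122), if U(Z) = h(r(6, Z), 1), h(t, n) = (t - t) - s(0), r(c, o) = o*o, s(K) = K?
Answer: 31354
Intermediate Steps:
r(c, o) = o²
h(t, n) = 0 (h(t, n) = (t - t) - 1*0 = 0 + 0 = 0)
U(Z) = 0
U(8*(-5)) - 257*(-122) = 0 - 257*(-122) = 0 + 31354 = 31354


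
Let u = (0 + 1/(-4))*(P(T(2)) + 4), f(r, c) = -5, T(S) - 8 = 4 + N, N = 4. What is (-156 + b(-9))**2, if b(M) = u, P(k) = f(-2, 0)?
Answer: 388129/16 ≈ 24258.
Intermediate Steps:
T(S) = 16 (T(S) = 8 + (4 + 4) = 8 + 8 = 16)
P(k) = -5
u = 1/4 (u = (0 + 1/(-4))*(-5 + 4) = (0 - 1/4)*(-1) = -1/4*(-1) = 1/4 ≈ 0.25000)
b(M) = 1/4
(-156 + b(-9))**2 = (-156 + 1/4)**2 = (-623/4)**2 = 388129/16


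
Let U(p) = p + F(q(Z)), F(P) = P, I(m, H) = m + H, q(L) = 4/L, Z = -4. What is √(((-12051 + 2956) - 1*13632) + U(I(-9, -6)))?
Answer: 57*I*√7 ≈ 150.81*I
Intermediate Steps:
I(m, H) = H + m
U(p) = -1 + p (U(p) = p + 4/(-4) = p + 4*(-¼) = p - 1 = -1 + p)
√(((-12051 + 2956) - 1*13632) + U(I(-9, -6))) = √(((-12051 + 2956) - 1*13632) + (-1 + (-6 - 9))) = √((-9095 - 13632) + (-1 - 15)) = √(-22727 - 16) = √(-22743) = 57*I*√7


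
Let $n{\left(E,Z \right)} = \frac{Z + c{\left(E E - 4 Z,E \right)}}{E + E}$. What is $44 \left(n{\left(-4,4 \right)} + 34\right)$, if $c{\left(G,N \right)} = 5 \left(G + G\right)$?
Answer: $1474$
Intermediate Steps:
$c{\left(G,N \right)} = 10 G$ ($c{\left(G,N \right)} = 5 \cdot 2 G = 10 G$)
$n{\left(E,Z \right)} = \frac{- 39 Z + 10 E^{2}}{2 E}$ ($n{\left(E,Z \right)} = \frac{Z + 10 \left(E E - 4 Z\right)}{E + E} = \frac{Z + 10 \left(E^{2} - 4 Z\right)}{2 E} = \left(Z + \left(- 40 Z + 10 E^{2}\right)\right) \frac{1}{2 E} = \left(- 39 Z + 10 E^{2}\right) \frac{1}{2 E} = \frac{- 39 Z + 10 E^{2}}{2 E}$)
$44 \left(n{\left(-4,4 \right)} + 34\right) = 44 \left(\left(5 \left(-4\right) - \frac{78}{-4}\right) + 34\right) = 44 \left(\left(-20 - 78 \left(- \frac{1}{4}\right)\right) + 34\right) = 44 \left(\left(-20 + \frac{39}{2}\right) + 34\right) = 44 \left(- \frac{1}{2} + 34\right) = 44 \cdot \frac{67}{2} = 1474$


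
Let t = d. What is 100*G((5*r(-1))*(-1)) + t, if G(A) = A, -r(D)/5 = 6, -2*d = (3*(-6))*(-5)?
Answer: 14955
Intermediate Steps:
d = -45 (d = -3*(-6)*(-5)/2 = -(-9)*(-5) = -½*90 = -45)
r(D) = -30 (r(D) = -5*6 = -30)
t = -45
100*G((5*r(-1))*(-1)) + t = 100*((5*(-30))*(-1)) - 45 = 100*(-150*(-1)) - 45 = 100*150 - 45 = 15000 - 45 = 14955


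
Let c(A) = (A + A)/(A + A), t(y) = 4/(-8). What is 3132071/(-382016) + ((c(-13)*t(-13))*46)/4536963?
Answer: -14210099026741/1733192457408 ≈ -8.1988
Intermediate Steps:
t(y) = -½ (t(y) = 4*(-⅛) = -½)
c(A) = 1 (c(A) = (2*A)/((2*A)) = (2*A)*(1/(2*A)) = 1)
3132071/(-382016) + ((c(-13)*t(-13))*46)/4536963 = 3132071/(-382016) + ((1*(-½))*46)/4536963 = 3132071*(-1/382016) - ½*46*(1/4536963) = -3132071/382016 - 23*1/4536963 = -3132071/382016 - 23/4536963 = -14210099026741/1733192457408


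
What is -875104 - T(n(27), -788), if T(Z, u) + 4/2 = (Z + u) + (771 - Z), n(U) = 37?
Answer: -875085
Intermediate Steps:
T(Z, u) = 769 + u (T(Z, u) = -2 + ((Z + u) + (771 - Z)) = -2 + (771 + u) = 769 + u)
-875104 - T(n(27), -788) = -875104 - (769 - 788) = -875104 - 1*(-19) = -875104 + 19 = -875085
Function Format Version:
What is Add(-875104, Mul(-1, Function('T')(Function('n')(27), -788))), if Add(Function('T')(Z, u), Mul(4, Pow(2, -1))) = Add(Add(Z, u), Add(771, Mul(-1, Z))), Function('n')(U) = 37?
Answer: -875085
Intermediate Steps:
Function('T')(Z, u) = Add(769, u) (Function('T')(Z, u) = Add(-2, Add(Add(Z, u), Add(771, Mul(-1, Z)))) = Add(-2, Add(771, u)) = Add(769, u))
Add(-875104, Mul(-1, Function('T')(Function('n')(27), -788))) = Add(-875104, Mul(-1, Add(769, -788))) = Add(-875104, Mul(-1, -19)) = Add(-875104, 19) = -875085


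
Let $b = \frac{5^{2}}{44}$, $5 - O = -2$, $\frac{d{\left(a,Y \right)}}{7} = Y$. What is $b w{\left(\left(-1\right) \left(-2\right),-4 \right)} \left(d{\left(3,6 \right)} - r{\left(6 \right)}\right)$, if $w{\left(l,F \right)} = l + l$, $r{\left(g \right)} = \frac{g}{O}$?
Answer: $\frac{7200}{77} \approx 93.506$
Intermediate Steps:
$d{\left(a,Y \right)} = 7 Y$
$O = 7$ ($O = 5 - -2 = 5 + 2 = 7$)
$r{\left(g \right)} = \frac{g}{7}$
$w{\left(l,F \right)} = 2 l$
$b = \frac{25}{44}$ ($b = 25 \cdot \frac{1}{44} = \frac{25}{44} \approx 0.56818$)
$b w{\left(\left(-1\right) \left(-2\right),-4 \right)} \left(d{\left(3,6 \right)} - r{\left(6 \right)}\right) = \frac{25 \cdot 2 \left(\left(-1\right) \left(-2\right)\right)}{44} \left(7 \cdot 6 - \frac{1}{7} \cdot 6\right) = \frac{25 \cdot 2 \cdot 2}{44} \left(42 - \frac{6}{7}\right) = \frac{25}{44} \cdot 4 \left(42 - \frac{6}{7}\right) = \frac{25}{11} \cdot \frac{288}{7} = \frac{7200}{77}$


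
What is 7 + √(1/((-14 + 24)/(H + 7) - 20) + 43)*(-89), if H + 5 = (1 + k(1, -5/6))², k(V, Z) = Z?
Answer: 7 - 89*√519497/110 ≈ -576.16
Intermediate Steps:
H = -179/36 (H = -5 + (1 - 5/6)² = -5 + (1 - 5*⅙)² = -5 + (1 - ⅚)² = -5 + (⅙)² = -5 + 1/36 = -179/36 ≈ -4.9722)
7 + √(1/((-14 + 24)/(H + 7) - 20) + 43)*(-89) = 7 + √(1/((-14 + 24)/(-179/36 + 7) - 20) + 43)*(-89) = 7 + √(1/(10/(73/36) - 20) + 43)*(-89) = 7 + √(1/(10*(36/73) - 20) + 43)*(-89) = 7 + √(1/(360/73 - 20) + 43)*(-89) = 7 + √(1/(-1100/73) + 43)*(-89) = 7 + √(-73/1100 + 43)*(-89) = 7 + √(47227/1100)*(-89) = 7 + (√519497/110)*(-89) = 7 - 89*√519497/110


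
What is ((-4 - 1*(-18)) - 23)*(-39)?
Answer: 351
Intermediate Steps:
((-4 - 1*(-18)) - 23)*(-39) = ((-4 + 18) - 23)*(-39) = (14 - 23)*(-39) = -9*(-39) = 351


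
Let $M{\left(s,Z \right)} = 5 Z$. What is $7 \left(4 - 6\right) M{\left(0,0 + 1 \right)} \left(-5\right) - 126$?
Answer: $224$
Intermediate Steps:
$7 \left(4 - 6\right) M{\left(0,0 + 1 \right)} \left(-5\right) - 126 = 7 \left(4 - 6\right) 5 \left(0 + 1\right) \left(-5\right) - 126 = 7 \left(-2\right) 5 \cdot 1 \left(-5\right) - 126 = - 14 \cdot 5 \left(-5\right) - 126 = \left(-14\right) \left(-25\right) - 126 = 350 - 126 = 224$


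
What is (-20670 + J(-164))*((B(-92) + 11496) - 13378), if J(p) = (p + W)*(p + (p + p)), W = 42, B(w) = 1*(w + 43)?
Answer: -75992574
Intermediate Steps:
B(w) = 43 + w (B(w) = 1*(43 + w) = 43 + w)
J(p) = 3*p*(42 + p) (J(p) = (p + 42)*(p + (p + p)) = (42 + p)*(p + 2*p) = (42 + p)*(3*p) = 3*p*(42 + p))
(-20670 + J(-164))*((B(-92) + 11496) - 13378) = (-20670 + 3*(-164)*(42 - 164))*(((43 - 92) + 11496) - 13378) = (-20670 + 3*(-164)*(-122))*((-49 + 11496) - 13378) = (-20670 + 60024)*(11447 - 13378) = 39354*(-1931) = -75992574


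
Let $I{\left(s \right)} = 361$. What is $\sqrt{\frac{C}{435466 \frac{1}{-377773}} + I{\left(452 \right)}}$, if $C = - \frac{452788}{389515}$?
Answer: $\frac{\sqrt{53139748534873739206535}}{12115752785} \approx 19.027$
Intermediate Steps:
$C = - \frac{64684}{55645}$ ($C = \left(-452788\right) \frac{1}{389515} = - \frac{64684}{55645} \approx -1.1624$)
$\sqrt{\frac{C}{435466 \frac{1}{-377773}} + I{\left(452 \right)}} = \sqrt{- \frac{64684}{55645 \frac{435466}{-377773}} + 361} = \sqrt{- \frac{64684}{55645 \cdot 435466 \left(- \frac{1}{377773}\right)} + 361} = \sqrt{- \frac{64684}{55645 \left(- \frac{435466}{377773}\right)} + 361} = \sqrt{\left(- \frac{64684}{55645}\right) \left(- \frac{377773}{435466}\right) + 361} = \sqrt{\frac{12217934366}{12115752785} + 361} = \sqrt{\frac{4386004689751}{12115752785}} = \frac{\sqrt{53139748534873739206535}}{12115752785}$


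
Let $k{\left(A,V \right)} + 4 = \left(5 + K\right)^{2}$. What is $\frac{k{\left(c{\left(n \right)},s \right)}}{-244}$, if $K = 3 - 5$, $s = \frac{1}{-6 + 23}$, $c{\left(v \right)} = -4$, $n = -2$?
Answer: $- \frac{5}{244} \approx -0.020492$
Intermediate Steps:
$s = \frac{1}{17} \approx 0.058824$
$K = -2$
$k{\left(A,V \right)} = 5$ ($k{\left(A,V \right)} = -4 + \left(5 - 2\right)^{2} = -4 + 3^{2} = -4 + 9 = 5$)
$\frac{k{\left(c{\left(n \right)},s \right)}}{-244} = \frac{5}{-244} = 5 \left(- \frac{1}{244}\right) = - \frac{5}{244}$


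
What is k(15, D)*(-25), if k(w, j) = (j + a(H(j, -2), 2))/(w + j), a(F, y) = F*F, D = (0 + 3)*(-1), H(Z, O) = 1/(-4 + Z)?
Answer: 1825/294 ≈ 6.2075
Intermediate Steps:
D = -3 (D = 3*(-1) = -3)
a(F, y) = F²
k(w, j) = (j + (-4 + j)⁻²)/(j + w) (k(w, j) = (j + (1/(-4 + j))²)/(w + j) = (j + (-4 + j)⁻²)/(j + w))
k(15, D)*(-25) = ((1 - 3*(-4 - 3)²)/((-4 - 3)²*(-3 + 15)))*(-25) = ((1 - 3*(-7)²)/((-7)²*12))*(-25) = ((1/49)*(1/12)*(1 - 3*49))*(-25) = ((1/49)*(1/12)*(1 - 147))*(-25) = ((1/49)*(1/12)*(-146))*(-25) = -73/294*(-25) = 1825/294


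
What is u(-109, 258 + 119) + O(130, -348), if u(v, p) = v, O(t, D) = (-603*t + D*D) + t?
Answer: 42735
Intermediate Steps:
O(t, D) = D**2 - 602*t (O(t, D) = (-603*t + D**2) + t = (D**2 - 603*t) + t = D**2 - 602*t)
u(-109, 258 + 119) + O(130, -348) = -109 + ((-348)**2 - 602*130) = -109 + (121104 - 78260) = -109 + 42844 = 42735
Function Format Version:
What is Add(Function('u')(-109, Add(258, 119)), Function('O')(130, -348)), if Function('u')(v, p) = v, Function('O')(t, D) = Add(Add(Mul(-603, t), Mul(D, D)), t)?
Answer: 42735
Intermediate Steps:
Function('O')(t, D) = Add(Pow(D, 2), Mul(-602, t)) (Function('O')(t, D) = Add(Add(Mul(-603, t), Pow(D, 2)), t) = Add(Add(Pow(D, 2), Mul(-603, t)), t) = Add(Pow(D, 2), Mul(-602, t)))
Add(Function('u')(-109, Add(258, 119)), Function('O')(130, -348)) = Add(-109, Add(Pow(-348, 2), Mul(-602, 130))) = Add(-109, Add(121104, -78260)) = Add(-109, 42844) = 42735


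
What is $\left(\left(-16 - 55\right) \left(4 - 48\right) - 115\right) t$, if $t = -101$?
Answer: $-303909$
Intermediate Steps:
$\left(\left(-16 - 55\right) \left(4 - 48\right) - 115\right) t = \left(\left(-16 - 55\right) \left(4 - 48\right) - 115\right) \left(-101\right) = \left(\left(-71\right) \left(-44\right) - 115\right) \left(-101\right) = \left(3124 - 115\right) \left(-101\right) = 3009 \left(-101\right) = -303909$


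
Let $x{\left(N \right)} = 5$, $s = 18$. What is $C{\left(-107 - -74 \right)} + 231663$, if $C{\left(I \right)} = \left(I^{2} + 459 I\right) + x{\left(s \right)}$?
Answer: $217610$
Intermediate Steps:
$C{\left(I \right)} = 5 + I^{2} + 459 I$ ($C{\left(I \right)} = \left(I^{2} + 459 I\right) + 5 = 5 + I^{2} + 459 I$)
$C{\left(-107 - -74 \right)} + 231663 = \left(5 + \left(-107 - -74\right)^{2} + 459 \left(-107 - -74\right)\right) + 231663 = \left(5 + \left(-107 + 74\right)^{2} + 459 \left(-107 + 74\right)\right) + 231663 = \left(5 + \left(-33\right)^{2} + 459 \left(-33\right)\right) + 231663 = \left(5 + 1089 - 15147\right) + 231663 = -14053 + 231663 = 217610$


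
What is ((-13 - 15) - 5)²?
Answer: 1089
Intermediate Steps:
((-13 - 15) - 5)² = (-28 - 5)² = (-33)² = 1089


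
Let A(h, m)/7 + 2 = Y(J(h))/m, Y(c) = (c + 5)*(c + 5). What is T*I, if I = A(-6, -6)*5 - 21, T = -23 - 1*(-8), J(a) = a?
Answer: 2905/2 ≈ 1452.5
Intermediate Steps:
Y(c) = (5 + c)**2 (Y(c) = (5 + c)*(5 + c) = (5 + c)**2)
A(h, m) = -14 + 7*(5 + h)**2/m (A(h, m) = -14 + 7*((5 + h)**2/m) = -14 + 7*(5 + h)**2/m)
T = -15 (T = -23 + 8 = -15)
I = -581/6 (I = (-14 + 7*(5 - 6)**2/(-6))*5 - 21 = (-14 + 7*(-1/6)*(-1)**2)*5 - 21 = (-14 + 7*(-1/6)*1)*5 - 21 = (-14 - 7/6)*5 - 21 = -91/6*5 - 21 = -455/6 - 21 = -581/6 ≈ -96.833)
T*I = -15*(-581/6) = 2905/2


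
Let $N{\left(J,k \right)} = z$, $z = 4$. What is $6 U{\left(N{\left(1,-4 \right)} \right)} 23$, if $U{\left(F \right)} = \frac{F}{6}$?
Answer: $92$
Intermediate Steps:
$N{\left(J,k \right)} = 4$
$U{\left(F \right)} = \frac{F}{6}$ ($U{\left(F \right)} = F \frac{1}{6} = \frac{F}{6}$)
$6 U{\left(N{\left(1,-4 \right)} \right)} 23 = 6 \cdot \frac{1}{6} \cdot 4 \cdot 23 = 6 \cdot \frac{2}{3} \cdot 23 = 4 \cdot 23 = 92$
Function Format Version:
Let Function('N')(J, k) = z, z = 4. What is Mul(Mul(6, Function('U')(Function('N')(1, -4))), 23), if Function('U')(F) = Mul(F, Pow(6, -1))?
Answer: 92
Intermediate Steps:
Function('N')(J, k) = 4
Function('U')(F) = Mul(Rational(1, 6), F) (Function('U')(F) = Mul(F, Rational(1, 6)) = Mul(Rational(1, 6), F))
Mul(Mul(6, Function('U')(Function('N')(1, -4))), 23) = Mul(Mul(6, Mul(Rational(1, 6), 4)), 23) = Mul(Mul(6, Rational(2, 3)), 23) = Mul(4, 23) = 92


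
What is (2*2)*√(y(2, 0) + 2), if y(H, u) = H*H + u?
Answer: 4*√6 ≈ 9.7980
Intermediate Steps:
y(H, u) = u + H² (y(H, u) = H² + u = u + H²)
(2*2)*√(y(2, 0) + 2) = (2*2)*√((0 + 2²) + 2) = 4*√((0 + 4) + 2) = 4*√(4 + 2) = 4*√6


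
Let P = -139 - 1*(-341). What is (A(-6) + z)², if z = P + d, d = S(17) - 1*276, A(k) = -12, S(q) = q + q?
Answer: 2704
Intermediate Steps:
S(q) = 2*q
P = 202 (P = -139 + 341 = 202)
d = -242 (d = 2*17 - 1*276 = 34 - 276 = -242)
z = -40 (z = 202 - 242 = -40)
(A(-6) + z)² = (-12 - 40)² = (-52)² = 2704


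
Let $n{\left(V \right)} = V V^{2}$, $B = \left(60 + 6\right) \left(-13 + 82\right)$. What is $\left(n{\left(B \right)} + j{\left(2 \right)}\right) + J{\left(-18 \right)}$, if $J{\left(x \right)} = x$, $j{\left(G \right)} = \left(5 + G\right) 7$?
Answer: $94445023495$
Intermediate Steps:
$B = 4554$ ($B = 66 \cdot 69 = 4554$)
$n{\left(V \right)} = V^{3}$
$j{\left(G \right)} = 35 + 7 G$
$\left(n{\left(B \right)} + j{\left(2 \right)}\right) + J{\left(-18 \right)} = \left(4554^{3} + \left(35 + 7 \cdot 2\right)\right) - 18 = \left(94445023464 + \left(35 + 14\right)\right) - 18 = \left(94445023464 + 49\right) - 18 = 94445023513 - 18 = 94445023495$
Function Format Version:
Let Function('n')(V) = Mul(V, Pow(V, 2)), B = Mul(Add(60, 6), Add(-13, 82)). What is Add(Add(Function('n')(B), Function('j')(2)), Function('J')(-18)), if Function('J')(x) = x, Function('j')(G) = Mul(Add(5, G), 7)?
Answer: 94445023495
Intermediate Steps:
B = 4554 (B = Mul(66, 69) = 4554)
Function('n')(V) = Pow(V, 3)
Function('j')(G) = Add(35, Mul(7, G))
Add(Add(Function('n')(B), Function('j')(2)), Function('J')(-18)) = Add(Add(Pow(4554, 3), Add(35, Mul(7, 2))), -18) = Add(Add(94445023464, Add(35, 14)), -18) = Add(Add(94445023464, 49), -18) = Add(94445023513, -18) = 94445023495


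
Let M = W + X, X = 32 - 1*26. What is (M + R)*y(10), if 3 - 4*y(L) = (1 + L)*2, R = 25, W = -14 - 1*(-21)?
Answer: -361/2 ≈ -180.50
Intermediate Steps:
W = 7 (W = -14 + 21 = 7)
X = 6 (X = 32 - 26 = 6)
y(L) = 1/4 - L/2 (y(L) = 3/4 - (1 + L)*2/4 = 3/4 - (2 + 2*L)/4 = 3/4 + (-1/2 - L/2) = 1/4 - L/2)
M = 13 (M = 7 + 6 = 13)
(M + R)*y(10) = (13 + 25)*(1/4 - 1/2*10) = 38*(1/4 - 5) = 38*(-19/4) = -361/2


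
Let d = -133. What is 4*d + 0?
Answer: -532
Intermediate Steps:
4*d + 0 = 4*(-133) + 0 = -532 + 0 = -532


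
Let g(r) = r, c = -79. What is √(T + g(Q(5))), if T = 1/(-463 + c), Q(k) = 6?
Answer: √1762042/542 ≈ 2.4491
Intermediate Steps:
T = -1/542 (T = 1/(-463 - 79) = 1/(-542) = -1/542 ≈ -0.0018450)
√(T + g(Q(5))) = √(-1/542 + 6) = √(3251/542) = √1762042/542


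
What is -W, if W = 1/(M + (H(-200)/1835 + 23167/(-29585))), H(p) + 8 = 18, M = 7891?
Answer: -10857695/85669628126 ≈ -0.00012674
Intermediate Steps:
H(p) = 10 (H(p) = -8 + 18 = 10)
W = 10857695/85669628126 (W = 1/(7891 + (10/1835 + 23167/(-29585))) = 1/(7891 + (10*(1/1835) + 23167*(-1/29585))) = 1/(7891 + (2/367 - 23167/29585)) = 1/(7891 - 8443119/10857695) = 1/(85669628126/10857695) = 10857695/85669628126 ≈ 0.00012674)
-W = -1*10857695/85669628126 = -10857695/85669628126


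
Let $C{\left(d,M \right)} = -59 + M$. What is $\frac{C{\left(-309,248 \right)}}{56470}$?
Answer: $\frac{189}{56470} \approx 0.0033469$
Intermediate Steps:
$\frac{C{\left(-309,248 \right)}}{56470} = \frac{-59 + 248}{56470} = 189 \cdot \frac{1}{56470} = \frac{189}{56470}$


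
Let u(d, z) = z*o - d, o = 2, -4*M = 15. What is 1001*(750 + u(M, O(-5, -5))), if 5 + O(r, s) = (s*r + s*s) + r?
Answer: 3338335/4 ≈ 8.3458e+5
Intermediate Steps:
M = -15/4 (M = -1/4*15 = -15/4 ≈ -3.7500)
O(r, s) = -5 + r + s**2 + r*s (O(r, s) = -5 + ((s*r + s*s) + r) = -5 + ((r*s + s**2) + r) = -5 + ((s**2 + r*s) + r) = -5 + (r + s**2 + r*s) = -5 + r + s**2 + r*s)
u(d, z) = -d + 2*z (u(d, z) = z*2 - d = 2*z - d = -d + 2*z)
1001*(750 + u(M, O(-5, -5))) = 1001*(750 + (-1*(-15/4) + 2*(-5 - 5 + (-5)**2 - 5*(-5)))) = 1001*(750 + (15/4 + 2*(-5 - 5 + 25 + 25))) = 1001*(750 + (15/4 + 2*40)) = 1001*(750 + (15/4 + 80)) = 1001*(750 + 335/4) = 1001*(3335/4) = 3338335/4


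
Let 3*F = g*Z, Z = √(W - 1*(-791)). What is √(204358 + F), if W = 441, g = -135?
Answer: √(204358 - 180*√77) ≈ 450.31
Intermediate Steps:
Z = 4*√77 (Z = √(441 - 1*(-791)) = √(441 + 791) = √1232 = 4*√77 ≈ 35.100)
F = -180*√77 (F = (-540*√77)/3 = -180*√77 ≈ -1579.5)
√(204358 + F) = √(204358 - 180*√77)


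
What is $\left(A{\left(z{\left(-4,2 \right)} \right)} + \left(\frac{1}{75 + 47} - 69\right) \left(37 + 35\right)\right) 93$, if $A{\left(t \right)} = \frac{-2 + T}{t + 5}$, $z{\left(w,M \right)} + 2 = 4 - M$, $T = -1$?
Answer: $- \frac{140917599}{305} \approx -4.6203 \cdot 10^{5}$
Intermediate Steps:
$z{\left(w,M \right)} = 2 - M$ ($z{\left(w,M \right)} = -2 - \left(-4 + M\right) = 2 - M$)
$A{\left(t \right)} = - \frac{3}{5 + t}$ ($A{\left(t \right)} = \frac{-2 - 1}{t + 5} = - \frac{3}{5 + t}$)
$\left(A{\left(z{\left(-4,2 \right)} \right)} + \left(\frac{1}{75 + 47} - 69\right) \left(37 + 35\right)\right) 93 = \left(- \frac{3}{5 + \left(2 - 2\right)} + \left(\frac{1}{75 + 47} - 69\right) \left(37 + 35\right)\right) 93 = \left(- \frac{3}{5 + \left(2 - 2\right)} + \left(\frac{1}{122} - 69\right) 72\right) 93 = \left(- \frac{3}{5 + 0} + \left(\frac{1}{122} - 69\right) 72\right) 93 = \left(- \frac{3}{5} - \frac{303012}{61}\right) 93 = \left(- \frac{1515243}{305}\right) 93 = - \frac{140917599}{305}$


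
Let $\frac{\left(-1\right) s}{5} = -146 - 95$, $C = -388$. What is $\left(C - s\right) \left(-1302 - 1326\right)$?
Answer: $4186404$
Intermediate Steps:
$s = 1205$ ($s = - 5 \left(-146 - 95\right) = \left(-5\right) \left(-241\right) = 1205$)
$\left(C - s\right) \left(-1302 - 1326\right) = \left(-388 - 1205\right) \left(-1302 - 1326\right) = \left(-388 - 1205\right) \left(-2628\right) = \left(-1593\right) \left(-2628\right) = 4186404$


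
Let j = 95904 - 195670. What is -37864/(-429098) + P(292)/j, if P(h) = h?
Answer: 913060802/10702347767 ≈ 0.085314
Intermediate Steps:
j = -99766
-37864/(-429098) + P(292)/j = -37864/(-429098) + 292/(-99766) = -37864*(-1/429098) + 292*(-1/99766) = 18932/214549 - 146/49883 = 913060802/10702347767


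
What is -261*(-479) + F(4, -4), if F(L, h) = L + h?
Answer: 125019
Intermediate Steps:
-261*(-479) + F(4, -4) = -261*(-479) + (4 - 4) = 125019 + 0 = 125019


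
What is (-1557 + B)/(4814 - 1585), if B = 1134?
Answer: -423/3229 ≈ -0.13100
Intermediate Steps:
(-1557 + B)/(4814 - 1585) = (-1557 + 1134)/(4814 - 1585) = -423/3229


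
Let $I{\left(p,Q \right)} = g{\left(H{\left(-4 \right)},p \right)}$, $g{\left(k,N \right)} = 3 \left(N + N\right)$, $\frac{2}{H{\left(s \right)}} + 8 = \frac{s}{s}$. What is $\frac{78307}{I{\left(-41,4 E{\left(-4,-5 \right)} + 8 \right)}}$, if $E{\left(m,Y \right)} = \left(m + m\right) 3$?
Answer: $- \frac{78307}{246} \approx -318.32$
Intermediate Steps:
$E{\left(m,Y \right)} = 6 m$ ($E{\left(m,Y \right)} = 2 m 3 = 6 m$)
$H{\left(s \right)} = - \frac{2}{7}$ ($H{\left(s \right)} = \frac{2}{-8 + \frac{s}{s}} = \frac{2}{-8 + 1} = \frac{2}{-7} = 2 \left(- \frac{1}{7}\right) = - \frac{2}{7}$)
$g{\left(k,N \right)} = 6 N$ ($g{\left(k,N \right)} = 3 \cdot 2 N = 6 N$)
$I{\left(p,Q \right)} = 6 p$
$\frac{78307}{I{\left(-41,4 E{\left(-4,-5 \right)} + 8 \right)}} = \frac{78307}{6 \left(-41\right)} = \frac{78307}{-246} = 78307 \left(- \frac{1}{246}\right) = - \frac{78307}{246}$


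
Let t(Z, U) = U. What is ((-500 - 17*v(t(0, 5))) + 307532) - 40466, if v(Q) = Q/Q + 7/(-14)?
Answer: 533115/2 ≈ 2.6656e+5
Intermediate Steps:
v(Q) = 1/2 (v(Q) = 1 + 7*(-1/14) = 1 - 1/2 = 1/2)
((-500 - 17*v(t(0, 5))) + 307532) - 40466 = ((-500 - 17*1/2) + 307532) - 40466 = ((-500 - 17/2) + 307532) - 40466 = (-1017/2 + 307532) - 40466 = 614047/2 - 40466 = 533115/2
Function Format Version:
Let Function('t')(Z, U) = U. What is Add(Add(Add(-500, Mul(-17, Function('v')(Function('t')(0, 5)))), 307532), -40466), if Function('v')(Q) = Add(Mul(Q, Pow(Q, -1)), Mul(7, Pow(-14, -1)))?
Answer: Rational(533115, 2) ≈ 2.6656e+5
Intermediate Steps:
Function('v')(Q) = Rational(1, 2) (Function('v')(Q) = Add(1, Mul(7, Rational(-1, 14))) = Add(1, Rational(-1, 2)) = Rational(1, 2))
Add(Add(Add(-500, Mul(-17, Function('v')(Function('t')(0, 5)))), 307532), -40466) = Add(Add(Add(-500, Mul(-17, Rational(1, 2))), 307532), -40466) = Add(Add(Add(-500, Rational(-17, 2)), 307532), -40466) = Add(Add(Rational(-1017, 2), 307532), -40466) = Add(Rational(614047, 2), -40466) = Rational(533115, 2)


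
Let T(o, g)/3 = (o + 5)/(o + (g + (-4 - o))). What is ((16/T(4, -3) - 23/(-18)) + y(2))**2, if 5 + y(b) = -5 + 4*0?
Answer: 483025/2916 ≈ 165.65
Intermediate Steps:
y(b) = -10 (y(b) = -5 + (-5 + 4*0) = -5 + (-5 + 0) = -5 - 5 = -10)
T(o, g) = 3*(5 + o)/(-4 + g) (T(o, g) = 3*((o + 5)/(o + (g + (-4 - o)))) = 3*((5 + o)/(o + (-4 + g - o))) = 3*((5 + o)/(-4 + g)) = 3*(5 + o)/(-4 + g))
((16/T(4, -3) - 23/(-18)) + y(2))**2 = ((16/((3*(5 + 4)/(-4 - 3))) - 23/(-18)) - 10)**2 = ((16/((3*9/(-7))) - 23*(-1/18)) - 10)**2 = ((16/((3*(-1/7)*9)) + 23/18) - 10)**2 = ((16/(-27/7) + 23/18) - 10)**2 = ((16*(-7/27) + 23/18) - 10)**2 = ((-112/27 + 23/18) - 10)**2 = (-155/54 - 10)**2 = (-695/54)**2 = 483025/2916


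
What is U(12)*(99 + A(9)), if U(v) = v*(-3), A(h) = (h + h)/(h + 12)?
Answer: -25164/7 ≈ -3594.9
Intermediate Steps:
A(h) = 2*h/(12 + h) (A(h) = (2*h)/(12 + h) = 2*h/(12 + h))
U(v) = -3*v
U(12)*(99 + A(9)) = (-3*12)*(99 + 2*9/(12 + 9)) = -36*(99 + 2*9/21) = -36*(99 + 2*9*(1/21)) = -36*(99 + 6/7) = -36*699/7 = -25164/7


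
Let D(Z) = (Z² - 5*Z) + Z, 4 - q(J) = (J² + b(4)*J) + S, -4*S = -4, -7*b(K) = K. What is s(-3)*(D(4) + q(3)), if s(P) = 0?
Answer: 0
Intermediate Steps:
b(K) = -K/7
S = 1 (S = -¼*(-4) = 1)
q(J) = 3 - J² + 4*J/7 (q(J) = 4 - ((J² + (-⅐*4)*J) + 1) = 4 - ((J² - 4*J/7) + 1) = 4 - (1 + J² - 4*J/7) = 4 + (-1 - J² + 4*J/7) = 3 - J² + 4*J/7)
D(Z) = Z² - 4*Z
s(-3)*(D(4) + q(3)) = 0*(4*(-4 + 4) + (3 - 1*3² + (4/7)*3)) = 0*(4*0 + (3 - 1*9 + 12/7)) = 0*(0 + (3 - 9 + 12/7)) = 0*(0 - 30/7) = 0*(-30/7) = 0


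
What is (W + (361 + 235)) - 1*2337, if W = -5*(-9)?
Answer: -1696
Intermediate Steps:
W = 45
(W + (361 + 235)) - 1*2337 = (45 + (361 + 235)) - 1*2337 = (45 + 596) - 2337 = 641 - 2337 = -1696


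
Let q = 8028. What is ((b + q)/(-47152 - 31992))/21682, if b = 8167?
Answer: -16195/1716000208 ≈ -9.4376e-6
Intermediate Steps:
((b + q)/(-47152 - 31992))/21682 = ((8167 + 8028)/(-47152 - 31992))/21682 = (16195/(-79144))*(1/21682) = (16195*(-1/79144))*(1/21682) = -16195/79144*1/21682 = -16195/1716000208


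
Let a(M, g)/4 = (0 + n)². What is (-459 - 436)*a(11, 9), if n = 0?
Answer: 0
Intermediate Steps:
a(M, g) = 0 (a(M, g) = 4*(0 + 0)² = 4*0² = 4*0 = 0)
(-459 - 436)*a(11, 9) = (-459 - 436)*0 = -895*0 = 0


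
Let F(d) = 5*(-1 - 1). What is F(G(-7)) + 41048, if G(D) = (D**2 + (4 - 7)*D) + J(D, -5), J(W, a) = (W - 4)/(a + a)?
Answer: 41038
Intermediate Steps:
J(W, a) = (-4 + W)/(2*a) (J(W, a) = (-4 + W)/((2*a)) = (-4 + W)*(1/(2*a)) = (-4 + W)/(2*a))
G(D) = 2/5 + D**2 - 31*D/10 (G(D) = (D**2 + (4 - 7)*D) + (1/2)*(-4 + D)/(-5) = (D**2 - 3*D) + (1/2)*(-1/5)*(-4 + D) = (D**2 - 3*D) + (2/5 - D/10) = 2/5 + D**2 - 31*D/10)
F(d) = -10 (F(d) = 5*(-2) = -10)
F(G(-7)) + 41048 = -10 + 41048 = 41038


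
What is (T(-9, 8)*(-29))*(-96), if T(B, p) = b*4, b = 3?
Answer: 33408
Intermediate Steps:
T(B, p) = 12 (T(B, p) = 3*4 = 12)
(T(-9, 8)*(-29))*(-96) = (12*(-29))*(-96) = -348*(-96) = 33408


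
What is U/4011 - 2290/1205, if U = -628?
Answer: -1988386/966651 ≈ -2.0570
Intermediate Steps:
U/4011 - 2290/1205 = -628/4011 - 2290/1205 = -628*1/4011 - 2290*1/1205 = -628/4011 - 458/241 = -1988386/966651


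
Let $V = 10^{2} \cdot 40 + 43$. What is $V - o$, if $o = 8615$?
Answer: $-4572$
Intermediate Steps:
$V = 4043$ ($V = 100 \cdot 40 + 43 = 4000 + 43 = 4043$)
$V - o = 4043 - 8615 = -4572$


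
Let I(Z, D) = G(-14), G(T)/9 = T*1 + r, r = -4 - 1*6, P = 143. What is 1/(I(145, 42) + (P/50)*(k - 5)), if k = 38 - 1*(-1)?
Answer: -25/2969 ≈ -0.0084203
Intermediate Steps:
r = -10 (r = -4 - 6 = -10)
G(T) = -90 + 9*T (G(T) = 9*(T*1 - 10) = 9*(T - 10) = 9*(-10 + T) = -90 + 9*T)
k = 39 (k = 38 + 1 = 39)
I(Z, D) = -216 (I(Z, D) = -90 + 9*(-14) = -90 - 126 = -216)
1/(I(145, 42) + (P/50)*(k - 5)) = 1/(-216 + (143/50)*(39 - 5)) = 1/(-216 + (143*(1/50))*34) = 1/(-216 + (143/50)*34) = 1/(-216 + 2431/25) = 1/(-2969/25) = -25/2969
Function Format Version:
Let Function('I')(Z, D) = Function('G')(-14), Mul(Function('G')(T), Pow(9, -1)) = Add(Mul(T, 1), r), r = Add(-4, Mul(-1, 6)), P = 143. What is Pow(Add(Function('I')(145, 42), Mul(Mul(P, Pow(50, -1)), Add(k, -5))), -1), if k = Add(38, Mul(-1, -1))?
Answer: Rational(-25, 2969) ≈ -0.0084203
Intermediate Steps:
r = -10 (r = Add(-4, -6) = -10)
Function('G')(T) = Add(-90, Mul(9, T)) (Function('G')(T) = Mul(9, Add(Mul(T, 1), -10)) = Mul(9, Add(T, -10)) = Mul(9, Add(-10, T)) = Add(-90, Mul(9, T)))
k = 39 (k = Add(38, 1) = 39)
Function('I')(Z, D) = -216 (Function('I')(Z, D) = Add(-90, Mul(9, -14)) = Add(-90, -126) = -216)
Pow(Add(Function('I')(145, 42), Mul(Mul(P, Pow(50, -1)), Add(k, -5))), -1) = Pow(Add(-216, Mul(Mul(143, Pow(50, -1)), Add(39, -5))), -1) = Pow(Add(-216, Mul(Mul(143, Rational(1, 50)), 34)), -1) = Pow(Add(-216, Mul(Rational(143, 50), 34)), -1) = Pow(Add(-216, Rational(2431, 25)), -1) = Pow(Rational(-2969, 25), -1) = Rational(-25, 2969)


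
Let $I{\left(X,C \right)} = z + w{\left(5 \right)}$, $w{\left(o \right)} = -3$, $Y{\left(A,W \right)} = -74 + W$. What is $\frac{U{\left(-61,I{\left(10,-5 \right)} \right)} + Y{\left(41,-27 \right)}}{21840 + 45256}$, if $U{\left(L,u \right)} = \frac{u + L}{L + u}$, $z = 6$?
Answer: $- \frac{25}{16774} \approx -0.0014904$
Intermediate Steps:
$I{\left(X,C \right)} = 3$ ($I{\left(X,C \right)} = 6 - 3 = 3$)
$U{\left(L,u \right)} = 1$ ($U{\left(L,u \right)} = \frac{L + u}{L + u} = 1$)
$\frac{U{\left(-61,I{\left(10,-5 \right)} \right)} + Y{\left(41,-27 \right)}}{21840 + 45256} = \frac{1 - 101}{21840 + 45256} = \frac{1 - 101}{67096} = \left(-100\right) \frac{1}{67096} = - \frac{25}{16774}$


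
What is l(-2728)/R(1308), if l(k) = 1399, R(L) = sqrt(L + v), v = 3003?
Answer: 1399*sqrt(479)/1437 ≈ 21.307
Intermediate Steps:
R(L) = sqrt(3003 + L) (R(L) = sqrt(L + 3003) = sqrt(3003 + L))
l(-2728)/R(1308) = 1399/(sqrt(3003 + 1308)) = 1399/(sqrt(4311)) = 1399/((3*sqrt(479))) = 1399*(sqrt(479)/1437) = 1399*sqrt(479)/1437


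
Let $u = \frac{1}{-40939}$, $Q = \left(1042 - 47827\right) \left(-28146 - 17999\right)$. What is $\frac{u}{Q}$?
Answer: $- \frac{1}{88382954301675} \approx -1.1314 \cdot 10^{-14}$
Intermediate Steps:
$Q = 2158893825$ ($Q = \left(-46785\right) \left(-46145\right) = 2158893825$)
$u = - \frac{1}{40939} \approx -2.4427 \cdot 10^{-5}$
$\frac{u}{Q} = - \frac{1}{40939 \cdot 2158893825} = \left(- \frac{1}{40939}\right) \frac{1}{2158893825} = - \frac{1}{88382954301675}$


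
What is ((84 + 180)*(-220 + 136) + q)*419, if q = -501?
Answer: -9501663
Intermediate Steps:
((84 + 180)*(-220 + 136) + q)*419 = ((84 + 180)*(-220 + 136) - 501)*419 = (264*(-84) - 501)*419 = (-22176 - 501)*419 = -22677*419 = -9501663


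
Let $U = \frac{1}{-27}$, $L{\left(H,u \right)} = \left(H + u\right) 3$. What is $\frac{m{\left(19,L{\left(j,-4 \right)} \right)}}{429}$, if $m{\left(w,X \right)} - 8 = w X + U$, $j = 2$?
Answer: $- \frac{2863}{11583} \approx -0.24717$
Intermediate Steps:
$L{\left(H,u \right)} = 3 H + 3 u$
$U = - \frac{1}{27} \approx -0.037037$
$m{\left(w,X \right)} = \frac{215}{27} + X w$ ($m{\left(w,X \right)} = 8 + \left(w X - \frac{1}{27}\right) = 8 + \left(X w - \frac{1}{27}\right) = 8 + \left(- \frac{1}{27} + X w\right) = \frac{215}{27} + X w$)
$\frac{m{\left(19,L{\left(j,-4 \right)} \right)}}{429} = \frac{\frac{215}{27} + \left(3 \cdot 2 + 3 \left(-4\right)\right) 19}{429} = \left(\frac{215}{27} + \left(6 - 12\right) 19\right) \frac{1}{429} = \left(\frac{215}{27} - 114\right) \frac{1}{429} = \left(- \frac{2863}{27}\right) \frac{1}{429} = - \frac{2863}{11583}$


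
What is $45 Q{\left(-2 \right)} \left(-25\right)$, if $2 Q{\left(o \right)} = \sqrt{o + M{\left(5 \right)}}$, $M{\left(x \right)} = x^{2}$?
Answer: $- \frac{1125 \sqrt{23}}{2} \approx -2697.7$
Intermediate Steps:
$Q{\left(o \right)} = \frac{\sqrt{25 + o}}{2}$ ($Q{\left(o \right)} = \frac{\sqrt{o + 5^{2}}}{2} = \frac{\sqrt{o + 25}}{2} = \frac{\sqrt{25 + o}}{2}$)
$45 Q{\left(-2 \right)} \left(-25\right) = 45 \frac{\sqrt{25 - 2}}{2} \left(-25\right) = 45 \frac{\sqrt{23}}{2} \left(-25\right) = \frac{45 \sqrt{23}}{2} \left(-25\right) = - \frac{1125 \sqrt{23}}{2}$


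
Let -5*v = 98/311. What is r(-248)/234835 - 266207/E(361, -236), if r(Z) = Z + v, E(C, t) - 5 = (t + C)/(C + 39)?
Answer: -311073257482266/6207863225 ≈ -50110.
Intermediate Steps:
E(C, t) = 5 + (C + t)/(39 + C) (E(C, t) = 5 + (t + C)/(C + 39) = 5 + (C + t)/(39 + C))
v = -98/1555 (v = -98/(5*311) = -1/5*98/311 = -98/1555 ≈ -0.063022)
r(Z) = -98/1555 + Z (r(Z) = Z - 98/1555 = -98/1555 + Z)
r(-248)/234835 - 266207/E(361, -236) = (-98/1555 - 248)/234835 - 266207*(39 + 361)/(195 - 236 + 6*361) = -385738/1555*1/234835 - 266207*400/(195 - 236 + 2166) = -385738/365168425 - 266207/((1/400)*2125) = -385738/365168425 - 266207/85/16 = -385738/365168425 - 266207*16/85 = -385738/365168425 - 4259312/85 = -311073257482266/6207863225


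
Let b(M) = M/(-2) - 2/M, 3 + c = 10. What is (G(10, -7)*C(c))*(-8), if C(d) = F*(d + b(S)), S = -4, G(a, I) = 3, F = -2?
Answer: 456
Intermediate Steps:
c = 7 (c = -3 + 10 = 7)
b(M) = -2/M - M/2 (b(M) = M*(-1/2) - 2/M = -M/2 - 2/M = -2/M - M/2)
C(d) = -5 - 2*d (C(d) = -2*(d + (-2/(-4) - 1/2*(-4))) = -2*(d + (-2*(-1/4) + 2)) = -2*(d + (1/2 + 2)) = -2*(d + 5/2) = -2*(5/2 + d) = -5 - 2*d)
(G(10, -7)*C(c))*(-8) = (3*(-5 - 2*7))*(-8) = (3*(-5 - 14))*(-8) = (3*(-19))*(-8) = -57*(-8) = 456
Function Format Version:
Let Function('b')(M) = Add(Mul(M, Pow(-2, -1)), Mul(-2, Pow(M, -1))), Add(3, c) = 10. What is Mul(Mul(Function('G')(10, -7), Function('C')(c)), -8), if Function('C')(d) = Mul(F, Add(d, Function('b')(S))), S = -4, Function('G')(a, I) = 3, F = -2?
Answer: 456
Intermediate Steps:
c = 7 (c = Add(-3, 10) = 7)
Function('b')(M) = Add(Mul(-2, Pow(M, -1)), Mul(Rational(-1, 2), M)) (Function('b')(M) = Add(Mul(M, Rational(-1, 2)), Mul(-2, Pow(M, -1))) = Add(Mul(Rational(-1, 2), M), Mul(-2, Pow(M, -1))) = Add(Mul(-2, Pow(M, -1)), Mul(Rational(-1, 2), M)))
Function('C')(d) = Add(-5, Mul(-2, d)) (Function('C')(d) = Mul(-2, Add(d, Add(Mul(-2, Pow(-4, -1)), Mul(Rational(-1, 2), -4)))) = Mul(-2, Add(d, Add(Mul(-2, Rational(-1, 4)), 2))) = Mul(-2, Add(d, Add(Rational(1, 2), 2))) = Mul(-2, Add(d, Rational(5, 2))) = Mul(-2, Add(Rational(5, 2), d)) = Add(-5, Mul(-2, d)))
Mul(Mul(Function('G')(10, -7), Function('C')(c)), -8) = Mul(Mul(3, Add(-5, Mul(-2, 7))), -8) = Mul(Mul(3, Add(-5, -14)), -8) = Mul(Mul(3, -19), -8) = Mul(-57, -8) = 456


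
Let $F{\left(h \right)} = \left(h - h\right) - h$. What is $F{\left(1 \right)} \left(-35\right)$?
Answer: $35$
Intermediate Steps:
$F{\left(h \right)} = - h$ ($F{\left(h \right)} = 0 - h = - h$)
$F{\left(1 \right)} \left(-35\right) = \left(-1\right) 1 \left(-35\right) = \left(-1\right) \left(-35\right) = 35$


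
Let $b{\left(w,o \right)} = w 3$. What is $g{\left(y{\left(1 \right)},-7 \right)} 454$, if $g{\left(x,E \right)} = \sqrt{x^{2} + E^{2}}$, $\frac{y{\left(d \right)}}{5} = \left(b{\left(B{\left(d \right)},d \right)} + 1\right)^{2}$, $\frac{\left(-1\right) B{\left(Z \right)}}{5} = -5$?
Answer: $454 \sqrt{834054449} \approx 1.3112 \cdot 10^{7}$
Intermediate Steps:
$B{\left(Z \right)} = 25$ ($B{\left(Z \right)} = \left(-5\right) \left(-5\right) = 25$)
$b{\left(w,o \right)} = 3 w$
$y{\left(d \right)} = 28880$ ($y{\left(d \right)} = 5 \left(3 \cdot 25 + 1\right)^{2} = 5 \left(75 + 1\right)^{2} = 5 \cdot 76^{2} = 5 \cdot 5776 = 28880$)
$g{\left(x,E \right)} = \sqrt{E^{2} + x^{2}}$
$g{\left(y{\left(1 \right)},-7 \right)} 454 = \sqrt{\left(-7\right)^{2} + 28880^{2}} \cdot 454 = \sqrt{49 + 834054400} \cdot 454 = \sqrt{834054449} \cdot 454 = 454 \sqrt{834054449}$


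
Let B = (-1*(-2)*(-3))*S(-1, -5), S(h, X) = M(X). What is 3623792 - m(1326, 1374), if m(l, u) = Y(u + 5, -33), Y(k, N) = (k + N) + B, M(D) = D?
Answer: 3622416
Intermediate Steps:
S(h, X) = X
B = 30 (B = (-1*(-2)*(-3))*(-5) = (2*(-3))*(-5) = -6*(-5) = 30)
Y(k, N) = 30 + N + k (Y(k, N) = (k + N) + 30 = (N + k) + 30 = 30 + N + k)
m(l, u) = 2 + u (m(l, u) = 30 - 33 + (u + 5) = 30 - 33 + (5 + u) = 2 + u)
3623792 - m(1326, 1374) = 3623792 - (2 + 1374) = 3623792 - 1*1376 = 3623792 - 1376 = 3622416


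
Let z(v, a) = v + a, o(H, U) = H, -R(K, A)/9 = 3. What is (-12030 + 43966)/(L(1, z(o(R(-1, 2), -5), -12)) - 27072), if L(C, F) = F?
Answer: -31936/27111 ≈ -1.1780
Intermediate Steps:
R(K, A) = -27 (R(K, A) = -9*3 = -27)
z(v, a) = a + v
(-12030 + 43966)/(L(1, z(o(R(-1, 2), -5), -12)) - 27072) = (-12030 + 43966)/((-12 - 27) - 27072) = 31936/(-39 - 27072) = 31936/(-27111) = 31936*(-1/27111) = -31936/27111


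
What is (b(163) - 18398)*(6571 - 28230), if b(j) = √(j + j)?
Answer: 398482282 - 21659*√326 ≈ 3.9809e+8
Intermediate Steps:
b(j) = √2*√j (b(j) = √(2*j) = √2*√j)
(b(163) - 18398)*(6571 - 28230) = (√2*√163 - 18398)*(6571 - 28230) = (√326 - 18398)*(-21659) = (-18398 + √326)*(-21659) = 398482282 - 21659*√326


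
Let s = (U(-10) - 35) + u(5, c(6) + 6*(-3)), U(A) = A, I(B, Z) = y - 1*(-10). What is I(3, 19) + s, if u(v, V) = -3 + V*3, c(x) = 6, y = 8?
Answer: -66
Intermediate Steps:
I(B, Z) = 18 (I(B, Z) = 8 - 1*(-10) = 8 + 10 = 18)
u(v, V) = -3 + 3*V
s = -84 (s = (-10 - 35) + (-3 + 3*(6 + 6*(-3))) = -45 + (-3 + 3*(6 - 18)) = -45 + (-3 + 3*(-12)) = -45 + (-3 - 36) = -45 - 39 = -84)
I(3, 19) + s = 18 - 84 = -66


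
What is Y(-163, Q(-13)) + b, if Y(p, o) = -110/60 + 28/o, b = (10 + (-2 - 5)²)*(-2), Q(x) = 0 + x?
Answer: -9515/78 ≈ -121.99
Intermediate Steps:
Q(x) = x
b = -118 (b = (10 + (-7)²)*(-2) = (10 + 49)*(-2) = 59*(-2) = -118)
Y(p, o) = -11/6 + 28/o (Y(p, o) = -110*1/60 + 28/o = -11/6 + 28/o)
Y(-163, Q(-13)) + b = (-11/6 + 28/(-13)) - 118 = (-11/6 + 28*(-1/13)) - 118 = (-11/6 - 28/13) - 118 = -311/78 - 118 = -9515/78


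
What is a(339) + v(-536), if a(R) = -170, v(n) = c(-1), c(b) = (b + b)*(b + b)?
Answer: -166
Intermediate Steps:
c(b) = 4*b² (c(b) = (2*b)*(2*b) = 4*b²)
v(n) = 4 (v(n) = 4*(-1)² = 4*1 = 4)
a(339) + v(-536) = -170 + 4 = -166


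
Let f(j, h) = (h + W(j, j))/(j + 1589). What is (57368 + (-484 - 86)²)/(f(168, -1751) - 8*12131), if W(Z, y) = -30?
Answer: -671644876/170515117 ≈ -3.9389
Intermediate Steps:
f(j, h) = (-30 + h)/(1589 + j) (f(j, h) = (h - 30)/(j + 1589) = (-30 + h)/(1589 + j))
(57368 + (-484 - 86)²)/(f(168, -1751) - 8*12131) = (57368 + (-484 - 86)²)/((-30 - 1751)/(1589 + 168) - 8*12131) = (57368 + (-570)²)/(-1781/1757 - 97048) = (57368 + 324900)/((1/1757)*(-1781) - 97048) = 382268/(-1781/1757 - 97048) = 382268/(-170515117/1757) = 382268*(-1757/170515117) = -671644876/170515117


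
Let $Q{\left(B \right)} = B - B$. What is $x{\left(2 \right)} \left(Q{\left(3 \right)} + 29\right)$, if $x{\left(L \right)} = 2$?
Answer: $58$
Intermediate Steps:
$Q{\left(B \right)} = 0$
$x{\left(2 \right)} \left(Q{\left(3 \right)} + 29\right) = 2 \left(0 + 29\right) = 2 \cdot 29 = 58$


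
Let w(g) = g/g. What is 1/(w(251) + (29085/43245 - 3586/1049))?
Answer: -3024267/5280160 ≈ -0.57276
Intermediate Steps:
w(g) = 1
1/(w(251) + (29085/43245 - 3586/1049)) = 1/(1 + (29085/43245 - 3586/1049)) = 1/(1 + (29085*(1/43245) - 3586*1/1049)) = 1/(1 + (1939/2883 - 3586/1049)) = 1/(1 - 8304427/3024267) = 1/(-5280160/3024267) = -3024267/5280160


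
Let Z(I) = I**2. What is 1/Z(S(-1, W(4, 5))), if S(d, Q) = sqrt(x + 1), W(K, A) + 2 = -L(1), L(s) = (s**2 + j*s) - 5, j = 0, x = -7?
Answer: -1/6 ≈ -0.16667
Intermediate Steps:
L(s) = -5 + s**2 (L(s) = (s**2 + 0*s) - 5 = (s**2 + 0) - 5 = s**2 - 5 = -5 + s**2)
W(K, A) = 2 (W(K, A) = -2 - (-5 + 1**2) = -2 - (-5 + 1) = -2 - 1*(-4) = -2 + 4 = 2)
S(d, Q) = I*sqrt(6) (S(d, Q) = sqrt(-7 + 1) = sqrt(-6) = I*sqrt(6))
1/Z(S(-1, W(4, 5))) = 1/((I*sqrt(6))**2) = 1/(-6) = -1/6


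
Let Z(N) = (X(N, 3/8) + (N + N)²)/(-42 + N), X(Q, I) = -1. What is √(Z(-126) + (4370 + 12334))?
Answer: √115196298/84 ≈ 127.77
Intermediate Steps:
Z(N) = (-1 + 4*N²)/(-42 + N) (Z(N) = (-1 + (N + N)²)/(-42 + N) = (-1 + (2*N)²)/(-42 + N) = (-1 + 4*N²)/(-42 + N))
√(Z(-126) + (4370 + 12334)) = √((-1 + 4*(-126)²)/(-42 - 126) + (4370 + 12334)) = √((-1 + 4*15876)/(-168) + 16704) = √(-(-1 + 63504)/168 + 16704) = √(-1/168*63503 + 16704) = √(-63503/168 + 16704) = √(2742769/168) = √115196298/84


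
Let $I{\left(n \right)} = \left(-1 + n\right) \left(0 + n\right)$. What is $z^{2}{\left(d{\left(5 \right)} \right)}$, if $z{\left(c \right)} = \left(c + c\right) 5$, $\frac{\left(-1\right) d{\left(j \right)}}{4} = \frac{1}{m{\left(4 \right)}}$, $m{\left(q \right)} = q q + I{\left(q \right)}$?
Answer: $\frac{100}{49} \approx 2.0408$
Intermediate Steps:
$I{\left(n \right)} = n \left(-1 + n\right)$ ($I{\left(n \right)} = \left(-1 + n\right) n = n \left(-1 + n\right)$)
$m{\left(q \right)} = q^{2} + q \left(-1 + q\right)$ ($m{\left(q \right)} = q q + q \left(-1 + q\right) = q^{2} + q \left(-1 + q\right)$)
$d{\left(j \right)} = - \frac{1}{7}$ ($d{\left(j \right)} = - \frac{4}{4 \left(-1 + 2 \cdot 4\right)} = - \frac{4}{4 \left(-1 + 8\right)} = - \frac{4}{4 \cdot 7} = - \frac{4}{28} = \left(-4\right) \frac{1}{28} = - \frac{1}{7}$)
$z{\left(c \right)} = 10 c$ ($z{\left(c \right)} = 2 c 5 = 10 c$)
$z^{2}{\left(d{\left(5 \right)} \right)} = \left(10 \left(- \frac{1}{7}\right)\right)^{2} = \left(- \frac{10}{7}\right)^{2} = \frac{100}{49}$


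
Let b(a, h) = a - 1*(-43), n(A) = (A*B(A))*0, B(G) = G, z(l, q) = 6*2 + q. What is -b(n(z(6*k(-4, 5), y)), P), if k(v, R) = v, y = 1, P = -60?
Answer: -43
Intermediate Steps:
z(l, q) = 12 + q
n(A) = 0 (n(A) = (A*A)*0 = A**2*0 = 0)
b(a, h) = 43 + a (b(a, h) = a + 43 = 43 + a)
-b(n(z(6*k(-4, 5), y)), P) = -(43 + 0) = -1*43 = -43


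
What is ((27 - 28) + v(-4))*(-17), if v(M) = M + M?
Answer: 153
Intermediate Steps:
v(M) = 2*M
((27 - 28) + v(-4))*(-17) = ((27 - 28) + 2*(-4))*(-17) = (-1 - 8)*(-17) = -9*(-17) = 153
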